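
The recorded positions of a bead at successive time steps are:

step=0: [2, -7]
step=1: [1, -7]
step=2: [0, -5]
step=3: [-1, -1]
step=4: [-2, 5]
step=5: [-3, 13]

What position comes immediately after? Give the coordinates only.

[-4, 23]

Successive displacements: [-1, +0], [-1, +2], [-1, +4], [-1, +6], [-1, +8] — each changes by [+0, +2].
step 6: [-3, 13] + [-1, +10] → [-4, 23]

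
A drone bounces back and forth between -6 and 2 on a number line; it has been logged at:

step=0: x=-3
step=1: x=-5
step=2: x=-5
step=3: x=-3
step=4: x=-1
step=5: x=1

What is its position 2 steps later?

x=-1

The value reflects between -6 and 2, moving 2 per step.
  step 6: 1 → 1
  step 7: 1 → -1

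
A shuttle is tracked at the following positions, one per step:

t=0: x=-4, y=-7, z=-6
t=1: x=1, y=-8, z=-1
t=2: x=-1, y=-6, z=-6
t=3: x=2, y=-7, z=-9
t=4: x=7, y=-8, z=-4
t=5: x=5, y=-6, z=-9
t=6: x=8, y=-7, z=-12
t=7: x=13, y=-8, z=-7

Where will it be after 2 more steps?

Step-to-step displacements: (+5,-1,+5), (-2,+2,-5), (+3,-1,-3), (+5,-1,+5), (-2,+2,-5), (+3,-1,-3), (+5,-1,+5) — a repeating cycle of length 3.
step 8: apply (-2,+2,-5) → x=11, y=-6, z=-12
step 9: apply (+3,-1,-3) → x=14, y=-7, z=-15

x=14, y=-7, z=-15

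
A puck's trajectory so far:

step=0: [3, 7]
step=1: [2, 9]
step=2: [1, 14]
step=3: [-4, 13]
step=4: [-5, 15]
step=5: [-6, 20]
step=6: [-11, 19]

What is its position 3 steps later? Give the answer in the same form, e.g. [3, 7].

[-18, 25]

Differencing gives [-1, +2], [-1, +5], [-5, -1], [-1, +2], [-1, +5], [-5, -1]. This is the pattern [-1, +2], [-1, +5], [-5, -1] repeated.
step 7: apply [-1, +2] → [-12, 21]
step 8: apply [-1, +5] → [-13, 26]
step 9: apply [-5, -1] → [-18, 25]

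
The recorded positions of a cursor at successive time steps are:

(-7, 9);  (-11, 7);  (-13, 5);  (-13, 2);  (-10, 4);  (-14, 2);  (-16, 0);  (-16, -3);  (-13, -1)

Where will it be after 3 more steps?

(-19, -8)

Step-to-step displacements: (-4, -2), (-2, -2), (+0, -3), (+3, +2), (-4, -2), (-2, -2), (+0, -3), (+3, +2) — a repeating cycle of length 4.
step 9: apply (-4, -2) → (-17, -3)
step 10: apply (-2, -2) → (-19, -5)
step 11: apply (+0, -3) → (-19, -8)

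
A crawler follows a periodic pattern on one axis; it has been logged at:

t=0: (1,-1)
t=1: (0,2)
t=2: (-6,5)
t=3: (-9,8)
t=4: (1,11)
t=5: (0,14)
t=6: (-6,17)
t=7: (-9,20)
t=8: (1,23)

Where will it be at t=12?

(1,35)

First: cycles through 1, 0, -6, -9 every 4 steps. Step 12 lands at position 0 of the cycle → 1.
Second: linear, +3 per step → 35 at step 12.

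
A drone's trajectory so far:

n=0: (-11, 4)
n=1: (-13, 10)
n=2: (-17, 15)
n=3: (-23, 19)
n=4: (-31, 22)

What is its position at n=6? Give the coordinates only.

First differences are (-2, +6), (-4, +5), (-6, +4), (-8, +3); their common second difference is (-2, -1) (constant acceleration).
step 5: (-31, 22) + (-10, +2) → (-41, 24)
step 6: (-41, 24) + (-12, +1) → (-53, 25)

(-53, 25)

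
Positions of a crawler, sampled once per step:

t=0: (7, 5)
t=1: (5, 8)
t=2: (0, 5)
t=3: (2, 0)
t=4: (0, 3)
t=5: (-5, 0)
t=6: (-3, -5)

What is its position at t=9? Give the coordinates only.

Differencing gives (-2, +3), (-5, -3), (+2, -5), (-2, +3), (-5, -3), (+2, -5). This is the pattern (-2, +3), (-5, -3), (+2, -5) repeated.
step 7: apply (-2, +3) → (-5, -2)
step 8: apply (-5, -3) → (-10, -5)
step 9: apply (+2, -5) → (-8, -10)

(-8, -10)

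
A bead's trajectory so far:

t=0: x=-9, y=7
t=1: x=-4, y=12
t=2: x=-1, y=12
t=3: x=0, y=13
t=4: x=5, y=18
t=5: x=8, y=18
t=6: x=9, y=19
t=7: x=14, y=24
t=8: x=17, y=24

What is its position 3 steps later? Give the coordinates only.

x=26, y=30

Differencing gives (+5, +5), (+3, +0), (+1, +1), (+5, +5), (+3, +0), (+1, +1), (+5, +5), (+3, +0). This is the pattern (+5, +5), (+3, +0), (+1, +1) repeated.
step 9: apply (+1, +1) → x=18, y=25
step 10: apply (+5, +5) → x=23, y=30
step 11: apply (+3, +0) → x=26, y=30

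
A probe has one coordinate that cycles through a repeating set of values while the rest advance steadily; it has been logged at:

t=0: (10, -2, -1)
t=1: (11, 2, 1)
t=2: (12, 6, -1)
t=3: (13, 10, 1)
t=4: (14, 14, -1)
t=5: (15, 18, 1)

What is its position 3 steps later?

First: linear, +1 per step → 18 at step 8.
Second: linear, +4 per step → 30 at step 8.
Third: cycles through -1, 1 every 2 steps. Step 8 lands at position 0 of the cycle → -1.

(18, 30, -1)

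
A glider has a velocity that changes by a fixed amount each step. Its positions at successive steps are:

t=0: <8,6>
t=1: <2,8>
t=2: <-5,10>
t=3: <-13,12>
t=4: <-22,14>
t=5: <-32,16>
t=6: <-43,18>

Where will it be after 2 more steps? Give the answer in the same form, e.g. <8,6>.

First differences are <-6,+2>, <-7,+2>, <-8,+2>, <-9,+2>, <-10,+2>, <-11,+2>; their common second difference is <-1,+0> (constant acceleration).
step 7: <-43,18> + <-12,+2> → <-55,20>
step 8: <-55,20> + <-13,+2> → <-68,22>

<-68,22>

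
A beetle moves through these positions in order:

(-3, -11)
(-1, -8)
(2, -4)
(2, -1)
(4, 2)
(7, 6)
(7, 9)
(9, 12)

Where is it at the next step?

The moves between consecutive positions are (+2, +3), (+3, +4), (+0, +3), (+2, +3), (+3, +4), (+0, +3), (+2, +3); they repeat the 3-cycle [(+2, +3), (+3, +4), (+0, +3)].
step 8: apply (+3, +4) → (12, 16)

(12, 16)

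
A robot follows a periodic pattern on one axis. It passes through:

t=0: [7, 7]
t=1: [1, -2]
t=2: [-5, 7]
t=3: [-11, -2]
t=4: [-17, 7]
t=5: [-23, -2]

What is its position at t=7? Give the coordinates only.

[-35, -2]

First: linear, -6 per step → -35 at step 7.
Second: cycles through 7, -2 every 2 steps. Step 7 lands at position 1 of the cycle → -2.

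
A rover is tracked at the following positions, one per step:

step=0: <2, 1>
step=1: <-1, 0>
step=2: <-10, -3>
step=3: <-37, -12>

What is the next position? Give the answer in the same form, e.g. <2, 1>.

<-118, -39>

Consecutive displacements <-3, -1>, <-9, -3>, <-27, -9> scale by a factor of 3 each step.
step 4: <-37, -12> + <-81, -27> → <-118, -39>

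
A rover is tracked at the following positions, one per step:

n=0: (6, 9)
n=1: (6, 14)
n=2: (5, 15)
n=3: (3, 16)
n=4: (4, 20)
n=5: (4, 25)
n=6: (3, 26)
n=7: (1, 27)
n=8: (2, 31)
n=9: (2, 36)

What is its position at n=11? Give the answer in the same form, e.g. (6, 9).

(-1, 38)

Differencing gives (+0, +5), (-1, +1), (-2, +1), (+1, +4), (+0, +5), (-1, +1), (-2, +1), (+1, +4), (+0, +5). This is the pattern (+0, +5), (-1, +1), (-2, +1), (+1, +4) repeated.
step 10: apply (-1, +1) → (1, 37)
step 11: apply (-2, +1) → (-1, 38)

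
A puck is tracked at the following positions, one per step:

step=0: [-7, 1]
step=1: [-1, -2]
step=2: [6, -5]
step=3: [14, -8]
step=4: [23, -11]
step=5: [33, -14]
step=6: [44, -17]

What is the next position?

[56, -20]

Taking differences between consecutive positions: [+6, -3], [+7, -3], [+8, -3], [+9, -3], [+10, -3], [+11, -3]. These grow by [+1, +0] each step.
step 7: [44, -17] + [+12, -3] → [56, -20]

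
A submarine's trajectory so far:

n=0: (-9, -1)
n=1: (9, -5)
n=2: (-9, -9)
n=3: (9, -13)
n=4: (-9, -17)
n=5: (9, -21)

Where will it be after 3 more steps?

(-9, -33)

First: cycles through -9, 9 every 2 steps. Step 8 lands at position 0 of the cycle → -9.
Second: linear, -4 per step → -33 at step 8.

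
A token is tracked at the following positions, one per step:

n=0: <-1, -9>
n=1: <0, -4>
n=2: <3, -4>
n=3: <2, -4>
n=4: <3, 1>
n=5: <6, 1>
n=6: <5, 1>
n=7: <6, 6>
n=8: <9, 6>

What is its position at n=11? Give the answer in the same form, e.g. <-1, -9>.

<12, 11>

Step-to-step displacements: <+1, +5>, <+3, +0>, <-1, +0>, <+1, +5>, <+3, +0>, <-1, +0>, <+1, +5>, <+3, +0> — a repeating cycle of length 3.
step 9: apply <-1, +0> → <8, 6>
step 10: apply <+1, +5> → <9, 11>
step 11: apply <+3, +0> → <12, 11>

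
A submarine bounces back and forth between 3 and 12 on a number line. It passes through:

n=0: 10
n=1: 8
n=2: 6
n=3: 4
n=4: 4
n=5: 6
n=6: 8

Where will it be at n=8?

12

The value reflects between 3 and 12, moving 2 per step.
  step 7: 8 → 10
  step 8: 10 → 12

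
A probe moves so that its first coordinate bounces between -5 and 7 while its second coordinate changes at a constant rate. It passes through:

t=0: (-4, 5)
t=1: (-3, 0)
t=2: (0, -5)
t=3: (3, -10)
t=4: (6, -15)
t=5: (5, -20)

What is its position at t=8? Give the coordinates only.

(-4, -35)

The first coordinate travels 3 per step and bounces off the walls at -5 and 7.
  step 6: 5 → 2
  step 7: 2 → -1
  step 8: -1 → -4
The second coordinate changes by -5 each step: at step 8 it is -35.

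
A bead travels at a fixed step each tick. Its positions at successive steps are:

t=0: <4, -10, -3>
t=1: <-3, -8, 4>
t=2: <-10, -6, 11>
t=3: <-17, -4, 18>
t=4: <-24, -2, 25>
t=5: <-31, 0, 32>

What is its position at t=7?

The position changes by <-7, +2, +7> every step.
step 6: <-31, 0, 32> + <-7, +2, +7> → <-38, 2, 39>
step 7: <-38, 2, 39> + <-7, +2, +7> → <-45, 4, 46>

<-45, 4, 46>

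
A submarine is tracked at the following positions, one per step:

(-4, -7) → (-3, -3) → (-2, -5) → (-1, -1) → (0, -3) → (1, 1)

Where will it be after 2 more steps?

Step-to-step displacements: (+1, +4), (+1, -2), (+1, +4), (+1, -2), (+1, +4) — a repeating cycle of length 2.
step 6: apply (+1, -2) → (2, -1)
step 7: apply (+1, +4) → (3, 3)

(3, 3)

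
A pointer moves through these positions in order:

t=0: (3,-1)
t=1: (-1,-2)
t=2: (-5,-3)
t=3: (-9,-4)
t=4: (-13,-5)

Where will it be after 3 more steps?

(-25,-8)

Each step adds (-4,-1) to the position.
step 5: (-13,-5) + (-4,-1) → (-17,-6)
step 6: (-17,-6) + (-4,-1) → (-21,-7)
step 7: (-21,-7) + (-4,-1) → (-25,-8)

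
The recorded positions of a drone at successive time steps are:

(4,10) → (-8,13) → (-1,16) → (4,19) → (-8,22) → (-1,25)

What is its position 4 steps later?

(4,37)

First: cycles through 4, -8, -1 every 3 steps. Step 9 lands at position 0 of the cycle → 4.
Second: linear, +3 per step → 37 at step 9.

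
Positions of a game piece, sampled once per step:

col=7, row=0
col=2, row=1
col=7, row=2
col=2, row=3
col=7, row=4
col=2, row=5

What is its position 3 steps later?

col=7, row=8

Differencing gives (-5, +1), (+5, +1), (-5, +1), (+5, +1), (-5, +1). This is the pattern (-5, +1), (+5, +1) repeated.
step 6: apply (+5, +1) → col=7, row=6
step 7: apply (-5, +1) → col=2, row=7
step 8: apply (+5, +1) → col=7, row=8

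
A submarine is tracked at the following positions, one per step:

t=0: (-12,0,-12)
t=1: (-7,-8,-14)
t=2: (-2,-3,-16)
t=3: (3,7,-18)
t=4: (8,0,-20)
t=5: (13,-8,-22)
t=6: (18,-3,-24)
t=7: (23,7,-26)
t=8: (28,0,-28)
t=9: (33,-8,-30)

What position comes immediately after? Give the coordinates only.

The first coordinate changes by +5 each step, so at step 10 it is -12 + 10·(5) = 38.
The second coordinate repeats the cycle [0, -8, -3, 7] with period 4; step 10 mod 4 = 2, giving -3.
The third coordinate changes by -2 each step, so at step 10 it is -12 + 10·(-2) = -32.

(38,-3,-32)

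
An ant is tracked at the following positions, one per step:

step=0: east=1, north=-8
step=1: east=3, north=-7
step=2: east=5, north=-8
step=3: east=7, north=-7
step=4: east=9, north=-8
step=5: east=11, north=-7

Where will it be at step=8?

east=17, north=-8

The east coordinate changes by +2 each step, so at step 8 it is 1 + 8·(2) = 17.
The north coordinate repeats the cycle [-8, -7] with period 2; step 8 mod 2 = 0, giving -8.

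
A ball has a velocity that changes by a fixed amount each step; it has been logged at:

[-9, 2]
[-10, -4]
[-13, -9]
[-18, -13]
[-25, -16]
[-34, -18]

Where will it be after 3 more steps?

[-73, -18]

Successive displacements: [-1, -6], [-3, -5], [-5, -4], [-7, -3], [-9, -2] — each changes by [-2, +1].
step 6: [-34, -18] + [-11, -1] → [-45, -19]
step 7: [-45, -19] + [-13, +0] → [-58, -19]
step 8: [-58, -19] + [-15, +1] → [-73, -18]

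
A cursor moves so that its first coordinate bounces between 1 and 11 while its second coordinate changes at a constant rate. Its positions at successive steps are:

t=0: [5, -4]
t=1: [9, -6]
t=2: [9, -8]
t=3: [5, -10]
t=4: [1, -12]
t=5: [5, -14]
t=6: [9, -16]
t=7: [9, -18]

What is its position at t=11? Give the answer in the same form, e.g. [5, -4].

[9, -26]

The first coordinate reflects between 1 and 11, moving 4 per step.
  step 8: 9 → 5
  step 9: 5 → 1
  step 10: 1 → 5
  step 11: 5 → 9
The second coordinate changes by -2 each step: at step 11 it is -26.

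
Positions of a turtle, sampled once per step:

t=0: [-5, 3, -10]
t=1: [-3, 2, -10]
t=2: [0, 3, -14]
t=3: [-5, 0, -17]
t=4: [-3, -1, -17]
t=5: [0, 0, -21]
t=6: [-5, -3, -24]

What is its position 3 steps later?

[-5, -6, -31]

The moves between consecutive positions are [+2, -1, +0], [+3, +1, -4], [-5, -3, -3], [+2, -1, +0], [+3, +1, -4], [-5, -3, -3]; they repeat the 3-cycle [[+2, -1, +0], [+3, +1, -4], [-5, -3, -3]].
step 7: apply [+2, -1, +0] → [-3, -4, -24]
step 8: apply [+3, +1, -4] → [0, -3, -28]
step 9: apply [-5, -3, -3] → [-5, -6, -31]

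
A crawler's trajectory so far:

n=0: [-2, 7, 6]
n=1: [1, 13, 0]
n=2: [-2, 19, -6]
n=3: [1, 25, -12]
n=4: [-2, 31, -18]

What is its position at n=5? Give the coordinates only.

[1, 37, -24]

The first coordinate repeats the cycle [-2, 1] with period 2; step 5 mod 2 = 1, giving 1.
The second coordinate changes by +6 each step, so at step 5 it is 7 + 5·(6) = 37.
The third coordinate changes by -6 each step, so at step 5 it is 6 + 5·(-6) = -24.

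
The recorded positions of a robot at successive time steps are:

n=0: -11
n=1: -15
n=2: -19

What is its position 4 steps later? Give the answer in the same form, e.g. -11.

Each step adds -4 to the position.
step 3: -19 − 4 → -23
step 4: -23 − 4 → -27
step 5: -27 − 4 → -31
step 6: -31 − 4 → -35

-35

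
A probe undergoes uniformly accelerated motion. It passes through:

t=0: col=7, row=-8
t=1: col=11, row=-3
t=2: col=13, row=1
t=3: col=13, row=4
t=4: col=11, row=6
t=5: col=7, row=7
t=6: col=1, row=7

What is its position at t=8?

col=-17, row=4

Taking differences between consecutive positions: (+4, +5), (+2, +4), (+0, +3), (-2, +2), (-4, +1), (-6, +0). These grow by (-2, -1) each step.
step 7: col=1, row=7 + (-8, -1) → col=-7, row=6
step 8: col=-7, row=6 + (-10, -2) → col=-17, row=4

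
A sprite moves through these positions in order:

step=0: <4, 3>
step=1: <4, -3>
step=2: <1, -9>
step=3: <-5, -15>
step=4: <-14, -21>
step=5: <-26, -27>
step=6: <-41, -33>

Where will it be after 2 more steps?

Taking differences between consecutive positions: <+0, -6>, <-3, -6>, <-6, -6>, <-9, -6>, <-12, -6>, <-15, -6>. These grow by <-3, +0> each step.
step 7: <-41, -33> + <-18, -6> → <-59, -39>
step 8: <-59, -39> + <-21, -6> → <-80, -45>

<-80, -45>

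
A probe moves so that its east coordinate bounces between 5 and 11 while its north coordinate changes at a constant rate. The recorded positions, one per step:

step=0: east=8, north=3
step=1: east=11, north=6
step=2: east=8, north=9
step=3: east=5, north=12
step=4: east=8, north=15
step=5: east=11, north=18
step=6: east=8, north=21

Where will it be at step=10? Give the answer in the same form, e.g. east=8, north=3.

east=8, north=33

The east coordinate reflects between 5 and 11, moving 3 per step.
  step 7: 8 → 5
  step 8: 5 → 8
  step 9: 8 → 11
  step 10: 11 → 8
The north coordinate changes by +3 each step: at step 10 it is 33.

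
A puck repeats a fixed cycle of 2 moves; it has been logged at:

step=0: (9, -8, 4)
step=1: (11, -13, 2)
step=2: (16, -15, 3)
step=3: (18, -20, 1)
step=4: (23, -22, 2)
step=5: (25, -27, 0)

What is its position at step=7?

(32, -34, -1)

Step-to-step displacements: (+2, -5, -2), (+5, -2, +1), (+2, -5, -2), (+5, -2, +1), (+2, -5, -2) — a repeating cycle of length 2.
step 6: apply (+5, -2, +1) → (30, -29, 1)
step 7: apply (+2, -5, -2) → (32, -34, -1)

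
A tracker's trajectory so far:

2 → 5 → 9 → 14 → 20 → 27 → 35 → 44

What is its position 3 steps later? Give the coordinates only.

Successive displacements: +3, +4, +5, +6, +7, +8, +9 — each changes by +1.
step 8: 44 + 10 → 54
step 9: 54 + 11 → 65
step 10: 65 + 12 → 77

77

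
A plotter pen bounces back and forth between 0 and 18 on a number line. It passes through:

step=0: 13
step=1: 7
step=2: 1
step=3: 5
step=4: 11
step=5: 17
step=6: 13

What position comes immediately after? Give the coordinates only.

The value reflects between 0 and 18, moving 6 per step.
  step 7: 13 → 7

7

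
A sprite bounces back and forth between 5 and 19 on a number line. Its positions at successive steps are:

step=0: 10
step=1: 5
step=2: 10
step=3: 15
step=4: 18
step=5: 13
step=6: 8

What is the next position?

7

The value reflects between 5 and 19, moving 5 per step.
  step 7: 8 → 7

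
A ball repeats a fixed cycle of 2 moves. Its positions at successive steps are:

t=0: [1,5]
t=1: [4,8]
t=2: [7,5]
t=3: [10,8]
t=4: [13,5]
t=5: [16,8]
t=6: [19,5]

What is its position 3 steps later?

The moves between consecutive positions are [+3,+3], [+3,-3], [+3,+3], [+3,-3], [+3,+3], [+3,-3]; they repeat the 2-cycle [[+3,+3], [+3,-3]].
step 7: apply [+3,+3] → [22,8]
step 8: apply [+3,-3] → [25,5]
step 9: apply [+3,+3] → [28,8]

[28,8]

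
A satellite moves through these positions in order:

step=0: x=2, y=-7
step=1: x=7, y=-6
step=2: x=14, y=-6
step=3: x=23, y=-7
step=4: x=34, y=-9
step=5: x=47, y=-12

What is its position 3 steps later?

x=98, y=-27

Successive displacements: (+5, +1), (+7, +0), (+9, -1), (+11, -2), (+13, -3) — each changes by (+2, -1).
step 6: x=47, y=-12 + (+15, -4) → x=62, y=-16
step 7: x=62, y=-16 + (+17, -5) → x=79, y=-21
step 8: x=79, y=-21 + (+19, -6) → x=98, y=-27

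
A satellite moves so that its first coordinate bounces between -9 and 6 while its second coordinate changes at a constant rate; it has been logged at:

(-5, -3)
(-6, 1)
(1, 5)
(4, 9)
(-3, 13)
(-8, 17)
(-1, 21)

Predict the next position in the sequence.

(6, 25)

The first coordinate reflects between -9 and 6, moving 7 per step.
  step 7: -1 → 6
The second coordinate changes by +4 each step: at step 7 it is 25.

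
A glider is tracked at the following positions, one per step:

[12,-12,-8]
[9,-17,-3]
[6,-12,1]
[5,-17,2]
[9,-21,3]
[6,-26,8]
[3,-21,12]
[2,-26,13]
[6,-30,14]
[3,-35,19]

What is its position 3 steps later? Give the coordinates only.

[3,-39,25]

Differencing gives [-3,-5,+5], [-3,+5,+4], [-1,-5,+1], [+4,-4,+1], [-3,-5,+5], [-3,+5,+4], [-1,-5,+1], [+4,-4,+1], [-3,-5,+5]. This is the pattern [-3,-5,+5], [-3,+5,+4], [-1,-5,+1], [+4,-4,+1] repeated.
step 10: apply [-3,+5,+4] → [0,-30,23]
step 11: apply [-1,-5,+1] → [-1,-35,24]
step 12: apply [+4,-4,+1] → [3,-39,25]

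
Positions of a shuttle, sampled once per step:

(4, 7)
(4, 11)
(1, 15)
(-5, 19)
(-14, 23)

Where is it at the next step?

Successive displacements: (+0, +4), (-3, +4), (-6, +4), (-9, +4) — each changes by (-3, +0).
step 5: (-14, 23) + (-12, +4) → (-26, 27)

(-26, 27)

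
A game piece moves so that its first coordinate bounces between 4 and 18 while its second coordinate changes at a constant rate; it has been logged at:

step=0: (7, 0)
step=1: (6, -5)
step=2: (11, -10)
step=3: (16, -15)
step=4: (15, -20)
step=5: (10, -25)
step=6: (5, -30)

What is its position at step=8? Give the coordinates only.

(13, -40)

The first coordinate travels 5 per step and bounces off the walls at 4 and 18.
  step 7: 5 → 8
  step 8: 8 → 13
The second coordinate changes by -5 each step: at step 8 it is -40.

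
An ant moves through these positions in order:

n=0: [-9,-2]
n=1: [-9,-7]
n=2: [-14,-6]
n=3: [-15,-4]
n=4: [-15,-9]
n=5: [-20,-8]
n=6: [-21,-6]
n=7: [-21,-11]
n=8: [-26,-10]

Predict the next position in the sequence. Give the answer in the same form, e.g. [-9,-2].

Differencing gives [+0,-5], [-5,+1], [-1,+2], [+0,-5], [-5,+1], [-1,+2], [+0,-5], [-5,+1]. This is the pattern [+0,-5], [-5,+1], [-1,+2] repeated.
step 9: apply [-1,+2] → [-27,-8]

[-27,-8]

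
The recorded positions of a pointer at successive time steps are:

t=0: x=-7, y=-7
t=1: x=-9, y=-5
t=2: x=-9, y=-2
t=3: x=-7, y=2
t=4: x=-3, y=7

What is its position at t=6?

x=11, y=20

Successive displacements: (-2, +2), (+0, +3), (+2, +4), (+4, +5) — each changes by (+2, +1).
step 5: x=-3, y=7 + (+6, +6) → x=3, y=13
step 6: x=3, y=13 + (+8, +7) → x=11, y=20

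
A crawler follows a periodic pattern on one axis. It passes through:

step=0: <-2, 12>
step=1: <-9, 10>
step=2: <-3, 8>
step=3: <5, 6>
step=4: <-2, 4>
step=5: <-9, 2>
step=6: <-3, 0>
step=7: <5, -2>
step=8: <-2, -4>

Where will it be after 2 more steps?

<-3, -8>

The first coordinate repeats the cycle [-2, -9, -3, 5] with period 4; step 10 mod 4 = 2, giving -3.
The second coordinate changes by -2 each step, so at step 10 it is 12 + 10·(-2) = -8.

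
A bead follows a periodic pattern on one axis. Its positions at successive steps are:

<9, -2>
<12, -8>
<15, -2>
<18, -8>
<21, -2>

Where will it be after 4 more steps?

The first coordinate changes by +3 each step, so at step 8 it is 9 + 8·(3) = 33.
The second coordinate repeats the cycle [-2, -8] with period 2; step 8 mod 2 = 0, giving -2.

<33, -2>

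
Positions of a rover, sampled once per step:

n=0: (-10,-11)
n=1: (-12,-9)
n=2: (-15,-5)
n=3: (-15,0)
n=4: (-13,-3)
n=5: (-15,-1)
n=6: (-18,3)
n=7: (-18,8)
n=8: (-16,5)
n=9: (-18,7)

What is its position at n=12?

Differencing gives (-2,+2), (-3,+4), (+0,+5), (+2,-3), (-2,+2), (-3,+4), (+0,+5), (+2,-3), (-2,+2). This is the pattern (-2,+2), (-3,+4), (+0,+5), (+2,-3) repeated.
step 10: apply (-3,+4) → (-21,11)
step 11: apply (+0,+5) → (-21,16)
step 12: apply (+2,-3) → (-19,13)

(-19,13)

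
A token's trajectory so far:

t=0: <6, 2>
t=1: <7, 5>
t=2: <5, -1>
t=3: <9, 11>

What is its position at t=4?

Consecutive displacements <+1, +3>, <-2, -6>, <+4, +12> scale by a factor of -2 each step.
step 4: <9, 11> + <-8, -24> → <1, -13>

<1, -13>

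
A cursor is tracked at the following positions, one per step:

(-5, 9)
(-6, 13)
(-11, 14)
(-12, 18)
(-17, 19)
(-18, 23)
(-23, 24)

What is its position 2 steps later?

(-29, 29)

Step-to-step displacements: (-1, +4), (-5, +1), (-1, +4), (-5, +1), (-1, +4), (-5, +1) — a repeating cycle of length 2.
step 7: apply (-1, +4) → (-24, 28)
step 8: apply (-5, +1) → (-29, 29)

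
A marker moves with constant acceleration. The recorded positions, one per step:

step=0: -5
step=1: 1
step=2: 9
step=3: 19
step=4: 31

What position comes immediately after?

Taking differences between consecutive positions: +6, +8, +10, +12. These grow by +2 each step.
step 5: 31 + 14 → 45

45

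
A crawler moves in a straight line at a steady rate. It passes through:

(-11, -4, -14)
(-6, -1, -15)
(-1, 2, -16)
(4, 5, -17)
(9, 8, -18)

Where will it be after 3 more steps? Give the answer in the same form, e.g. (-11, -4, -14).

Constant displacement of (+5, +3, -1) per step.
step 5: (9, 8, -18) + (+5, +3, -1) → (14, 11, -19)
step 6: (14, 11, -19) + (+5, +3, -1) → (19, 14, -20)
step 7: (19, 14, -20) + (+5, +3, -1) → (24, 17, -21)

(24, 17, -21)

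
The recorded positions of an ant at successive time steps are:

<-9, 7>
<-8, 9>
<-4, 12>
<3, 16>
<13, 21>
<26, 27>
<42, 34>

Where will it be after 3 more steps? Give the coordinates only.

Taking differences between consecutive positions: <+1, +2>, <+4, +3>, <+7, +4>, <+10, +5>, <+13, +6>, <+16, +7>. These grow by <+3, +1> each step.
step 7: <42, 34> + <+19, +8> → <61, 42>
step 8: <61, 42> + <+22, +9> → <83, 51>
step 9: <83, 51> + <+25, +10> → <108, 61>

<108, 61>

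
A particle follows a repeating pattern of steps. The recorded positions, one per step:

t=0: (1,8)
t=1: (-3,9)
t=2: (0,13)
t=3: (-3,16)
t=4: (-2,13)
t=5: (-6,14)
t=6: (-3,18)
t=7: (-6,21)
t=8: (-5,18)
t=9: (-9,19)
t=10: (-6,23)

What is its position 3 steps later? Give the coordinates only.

The moves between consecutive positions are (-4,+1), (+3,+4), (-3,+3), (+1,-3), (-4,+1), (+3,+4), (-3,+3), (+1,-3), (-4,+1), (+3,+4); they repeat the 4-cycle [(-4,+1), (+3,+4), (-3,+3), (+1,-3)].
step 11: apply (-3,+3) → (-9,26)
step 12: apply (+1,-3) → (-8,23)
step 13: apply (-4,+1) → (-12,24)

(-12,24)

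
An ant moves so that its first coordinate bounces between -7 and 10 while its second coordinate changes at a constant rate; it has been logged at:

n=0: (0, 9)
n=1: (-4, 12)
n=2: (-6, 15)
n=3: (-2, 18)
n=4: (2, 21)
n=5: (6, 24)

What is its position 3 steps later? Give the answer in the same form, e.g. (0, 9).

The first coordinate reflects between -7 and 10, moving 4 per step.
  step 6: 6 → 10
  step 7: 10 → 6
  step 8: 6 → 2
The second coordinate changes by +3 each step: at step 8 it is 33.

(2, 33)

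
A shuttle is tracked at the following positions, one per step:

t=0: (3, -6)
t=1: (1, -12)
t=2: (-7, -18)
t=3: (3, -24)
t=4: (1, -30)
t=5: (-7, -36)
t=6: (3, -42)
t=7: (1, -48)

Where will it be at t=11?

The first coordinate repeats the cycle [3, 1, -7] with period 3; step 11 mod 3 = 2, giving -7.
The second coordinate changes by -6 each step, so at step 11 it is -6 + 11·(-6) = -72.

(-7, -72)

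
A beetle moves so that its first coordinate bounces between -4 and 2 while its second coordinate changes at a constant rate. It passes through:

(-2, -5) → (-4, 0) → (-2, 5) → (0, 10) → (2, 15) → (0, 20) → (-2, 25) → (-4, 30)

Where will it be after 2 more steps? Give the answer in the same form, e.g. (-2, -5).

The first coordinate travels 2 per step and bounces off the walls at -4 and 2.
  step 8: -4 → -2
  step 9: -2 → 0
The second coordinate changes by +5 each step: at step 9 it is 40.

(0, 40)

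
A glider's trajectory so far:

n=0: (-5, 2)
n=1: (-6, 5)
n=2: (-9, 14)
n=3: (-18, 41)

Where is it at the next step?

The jumps are (-1, +3), (-3, +9), (-9, +27) — a geometric progression with ratio 3.
step 4: (-18, 41) + (-27, +81) → (-45, 122)

(-45, 122)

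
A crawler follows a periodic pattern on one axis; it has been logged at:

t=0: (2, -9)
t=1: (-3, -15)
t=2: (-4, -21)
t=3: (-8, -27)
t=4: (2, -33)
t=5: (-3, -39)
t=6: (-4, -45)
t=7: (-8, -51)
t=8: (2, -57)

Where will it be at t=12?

(2, -81)

First: cycles through 2, -3, -4, -8 every 4 steps. Step 12 lands at position 0 of the cycle → 2.
Second: linear, -6 per step → -81 at step 12.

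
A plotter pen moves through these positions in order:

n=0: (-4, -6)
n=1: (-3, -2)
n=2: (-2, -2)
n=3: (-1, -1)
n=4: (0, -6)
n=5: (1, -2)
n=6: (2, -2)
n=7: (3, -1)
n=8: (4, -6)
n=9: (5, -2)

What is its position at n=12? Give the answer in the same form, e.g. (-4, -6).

The first coordinate changes by +1 each step, so at step 12 it is -4 + 12·(1) = 8.
The second coordinate repeats the cycle [-6, -2, -2, -1] with period 4; step 12 mod 4 = 0, giving -6.

(8, -6)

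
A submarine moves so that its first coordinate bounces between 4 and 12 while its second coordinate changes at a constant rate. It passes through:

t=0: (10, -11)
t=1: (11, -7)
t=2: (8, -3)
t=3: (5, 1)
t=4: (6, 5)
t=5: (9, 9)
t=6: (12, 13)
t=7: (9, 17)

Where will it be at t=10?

The first coordinate reflects between 4 and 12, moving 3 per step.
  step 8: 9 → 6
  step 9: 6 → 5
  step 10: 5 → 8
The second coordinate changes by +4 each step: at step 10 it is 29.

(8, 29)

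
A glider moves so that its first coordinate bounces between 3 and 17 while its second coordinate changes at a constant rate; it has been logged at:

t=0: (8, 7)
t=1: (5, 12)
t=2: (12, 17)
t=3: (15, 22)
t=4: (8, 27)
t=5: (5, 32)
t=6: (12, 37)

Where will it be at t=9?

(5, 52)

The first coordinate reflects between 3 and 17, moving 7 per step.
  step 7: 12 → 15
  step 8: 15 → 8
  step 9: 8 → 5
The second coordinate changes by +5 each step: at step 9 it is 52.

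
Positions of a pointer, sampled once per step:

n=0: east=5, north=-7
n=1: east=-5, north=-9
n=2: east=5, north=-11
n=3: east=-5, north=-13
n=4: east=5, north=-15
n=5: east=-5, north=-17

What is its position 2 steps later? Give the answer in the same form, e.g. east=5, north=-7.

East: cycles through 5, -5 every 2 steps. Step 7 lands at position 1 of the cycle → -5.
North: linear, -2 per step → -21 at step 7.

east=-5, north=-21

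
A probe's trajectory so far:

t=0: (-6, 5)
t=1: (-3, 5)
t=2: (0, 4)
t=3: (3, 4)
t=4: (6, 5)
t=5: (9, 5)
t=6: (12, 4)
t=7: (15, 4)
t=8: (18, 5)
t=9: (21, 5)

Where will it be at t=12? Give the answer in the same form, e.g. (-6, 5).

The first coordinate changes by +3 each step, so at step 12 it is -6 + 12·(3) = 30.
The second coordinate repeats the cycle [5, 5, 4, 4] with period 4; step 12 mod 4 = 0, giving 5.

(30, 5)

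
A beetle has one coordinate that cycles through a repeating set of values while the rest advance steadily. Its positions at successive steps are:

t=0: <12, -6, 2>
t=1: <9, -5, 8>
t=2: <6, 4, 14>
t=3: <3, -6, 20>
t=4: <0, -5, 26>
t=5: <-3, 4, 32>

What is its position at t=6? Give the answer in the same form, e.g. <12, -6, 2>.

<-6, -6, 38>

The first coordinate changes by -3 each step, so at step 6 it is 12 + 6·(-3) = -6.
The second coordinate repeats the cycle [-6, -5, 4] with period 3; step 6 mod 3 = 0, giving -6.
The third coordinate changes by +6 each step, so at step 6 it is 2 + 6·(6) = 38.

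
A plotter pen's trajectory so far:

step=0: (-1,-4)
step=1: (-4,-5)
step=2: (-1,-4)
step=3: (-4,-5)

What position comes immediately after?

The jumps are (-3,-1), (+3,+1), (-3,-1) — a geometric progression with ratio -1.
step 4: (-4,-5) + (+3,+1) → (-1,-4)

(-1,-4)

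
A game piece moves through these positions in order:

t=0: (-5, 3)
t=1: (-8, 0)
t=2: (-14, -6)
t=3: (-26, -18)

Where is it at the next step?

(-50, -42)

The jumps are (-3, -3), (-6, -6), (-12, -12) — a geometric progression with ratio 2.
step 4: (-26, -18) + (-24, -24) → (-50, -42)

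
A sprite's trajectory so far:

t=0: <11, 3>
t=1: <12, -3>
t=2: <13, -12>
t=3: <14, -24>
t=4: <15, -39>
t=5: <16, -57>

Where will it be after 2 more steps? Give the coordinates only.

<18, -102>

Taking differences between consecutive positions: <+1, -6>, <+1, -9>, <+1, -12>, <+1, -15>, <+1, -18>. These grow by <+0, -3> each step.
step 6: <16, -57> + <+1, -21> → <17, -78>
step 7: <17, -78> + <+1, -24> → <18, -102>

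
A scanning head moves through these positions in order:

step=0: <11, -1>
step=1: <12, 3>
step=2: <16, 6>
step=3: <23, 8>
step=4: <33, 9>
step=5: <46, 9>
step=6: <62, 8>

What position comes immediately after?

<81, 6>

Taking differences between consecutive positions: <+1, +4>, <+4, +3>, <+7, +2>, <+10, +1>, <+13, +0>, <+16, -1>. These grow by <+3, -1> each step.
step 7: <62, 8> + <+19, -2> → <81, 6>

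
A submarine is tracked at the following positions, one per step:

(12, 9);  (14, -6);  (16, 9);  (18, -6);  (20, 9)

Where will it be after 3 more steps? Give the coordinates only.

(26, -6)

The first coordinate changes by +2 each step, so at step 7 it is 12 + 7·(2) = 26.
The second coordinate repeats the cycle [9, -6] with period 2; step 7 mod 2 = 1, giving -6.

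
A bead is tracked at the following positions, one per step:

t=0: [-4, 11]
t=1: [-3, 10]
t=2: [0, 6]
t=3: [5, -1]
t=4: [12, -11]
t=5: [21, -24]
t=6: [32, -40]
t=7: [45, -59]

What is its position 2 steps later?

First differences are [+1, -1], [+3, -4], [+5, -7], [+7, -10], [+9, -13], [+11, -16], [+13, -19]; their common second difference is [+2, -3] (constant acceleration).
step 8: [45, -59] + [+15, -22] → [60, -81]
step 9: [60, -81] + [+17, -25] → [77, -106]

[77, -106]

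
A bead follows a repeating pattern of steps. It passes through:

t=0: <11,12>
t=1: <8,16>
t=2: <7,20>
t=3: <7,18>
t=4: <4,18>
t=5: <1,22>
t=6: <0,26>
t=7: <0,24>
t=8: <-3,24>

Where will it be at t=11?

The moves between consecutive positions are <-3,+4>, <-1,+4>, <+0,-2>, <-3,+0>, <-3,+4>, <-1,+4>, <+0,-2>, <-3,+0>; they repeat the 4-cycle [<-3,+4>, <-1,+4>, <+0,-2>, <-3,+0>].
step 9: apply <-3,+4> → <-6,28>
step 10: apply <-1,+4> → <-7,32>
step 11: apply <+0,-2> → <-7,30>

<-7,30>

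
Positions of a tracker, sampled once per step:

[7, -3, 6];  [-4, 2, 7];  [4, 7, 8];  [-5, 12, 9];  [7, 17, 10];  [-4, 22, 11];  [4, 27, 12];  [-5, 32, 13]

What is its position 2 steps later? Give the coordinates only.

[-4, 42, 15]

First: cycles through 7, -4, 4, -5 every 4 steps. Step 9 lands at position 1 of the cycle → -4.
Second: linear, +5 per step → 42 at step 9.
Third: linear, +1 per step → 15 at step 9.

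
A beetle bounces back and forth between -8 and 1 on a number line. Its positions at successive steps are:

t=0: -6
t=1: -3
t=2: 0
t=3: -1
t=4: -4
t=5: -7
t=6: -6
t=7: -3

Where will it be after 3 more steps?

The value travels 3 per step and bounces off the walls at -8 and 1.
  step 8: -3 → 0
  step 9: 0 → -1
  step 10: -1 → -4

-4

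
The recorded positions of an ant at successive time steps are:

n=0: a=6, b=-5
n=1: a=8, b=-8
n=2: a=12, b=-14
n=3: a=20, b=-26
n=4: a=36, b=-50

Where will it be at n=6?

a=132, b=-194

The jumps are (+2, -3), (+4, -6), (+8, -12), (+16, -24) — a geometric progression with ratio 2.
step 5: a=36, b=-50 + (+32, -48) → a=68, b=-98
step 6: a=68, b=-98 + (+64, -96) → a=132, b=-194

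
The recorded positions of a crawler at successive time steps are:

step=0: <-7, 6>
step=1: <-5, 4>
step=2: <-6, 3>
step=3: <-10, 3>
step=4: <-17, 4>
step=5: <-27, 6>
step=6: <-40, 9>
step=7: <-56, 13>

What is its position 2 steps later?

<-97, 24>

Successive displacements: <+2, -2>, <-1, -1>, <-4, +0>, <-7, +1>, <-10, +2>, <-13, +3>, <-16, +4> — each changes by <-3, +1>.
step 8: <-56, 13> + <-19, +5> → <-75, 18>
step 9: <-75, 18> + <-22, +6> → <-97, 24>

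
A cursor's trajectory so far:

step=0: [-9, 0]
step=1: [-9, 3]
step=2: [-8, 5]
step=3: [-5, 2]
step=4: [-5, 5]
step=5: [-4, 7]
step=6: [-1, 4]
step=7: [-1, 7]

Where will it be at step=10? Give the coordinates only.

The moves between consecutive positions are [+0, +3], [+1, +2], [+3, -3], [+0, +3], [+1, +2], [+3, -3], [+0, +3]; they repeat the 3-cycle [[+0, +3], [+1, +2], [+3, -3]].
step 8: apply [+1, +2] → [0, 9]
step 9: apply [+3, -3] → [3, 6]
step 10: apply [+0, +3] → [3, 9]

[3, 9]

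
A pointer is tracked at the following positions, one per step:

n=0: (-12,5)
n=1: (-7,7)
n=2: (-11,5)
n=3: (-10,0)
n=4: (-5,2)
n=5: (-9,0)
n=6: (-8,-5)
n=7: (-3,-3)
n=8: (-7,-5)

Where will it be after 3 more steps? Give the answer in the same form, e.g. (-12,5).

Differencing gives (+5,+2), (-4,-2), (+1,-5), (+5,+2), (-4,-2), (+1,-5), (+5,+2), (-4,-2). This is the pattern (+5,+2), (-4,-2), (+1,-5) repeated.
step 9: apply (+1,-5) → (-6,-10)
step 10: apply (+5,+2) → (-1,-8)
step 11: apply (-4,-2) → (-5,-10)

(-5,-10)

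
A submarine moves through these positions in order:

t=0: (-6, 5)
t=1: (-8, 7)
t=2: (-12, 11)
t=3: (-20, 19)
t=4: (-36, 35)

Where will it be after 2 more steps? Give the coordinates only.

The jumps are (-2, +2), (-4, +4), (-8, +8), (-16, +16) — a geometric progression with ratio 2.
step 5: (-36, 35) + (-32, +32) → (-68, 67)
step 6: (-68, 67) + (-64, +64) → (-132, 131)

(-132, 131)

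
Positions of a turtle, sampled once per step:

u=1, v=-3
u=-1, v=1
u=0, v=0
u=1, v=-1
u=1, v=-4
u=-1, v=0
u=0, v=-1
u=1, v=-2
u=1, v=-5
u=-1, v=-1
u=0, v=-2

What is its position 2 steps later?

u=1, v=-6

The moves between consecutive positions are (-2, +4), (+1, -1), (+1, -1), (+0, -3), (-2, +4), (+1, -1), (+1, -1), (+0, -3), (-2, +4), (+1, -1); they repeat the 4-cycle [(-2, +4), (+1, -1), (+1, -1), (+0, -3)].
step 11: apply (+1, -1) → u=1, v=-3
step 12: apply (+0, -3) → u=1, v=-6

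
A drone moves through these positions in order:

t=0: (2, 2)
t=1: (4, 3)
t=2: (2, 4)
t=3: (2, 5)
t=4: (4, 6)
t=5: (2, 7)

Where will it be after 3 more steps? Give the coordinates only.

(2, 10)

First: cycles through 2, 4, 2 every 3 steps. Step 8 lands at position 2 of the cycle → 2.
Second: linear, +1 per step → 10 at step 8.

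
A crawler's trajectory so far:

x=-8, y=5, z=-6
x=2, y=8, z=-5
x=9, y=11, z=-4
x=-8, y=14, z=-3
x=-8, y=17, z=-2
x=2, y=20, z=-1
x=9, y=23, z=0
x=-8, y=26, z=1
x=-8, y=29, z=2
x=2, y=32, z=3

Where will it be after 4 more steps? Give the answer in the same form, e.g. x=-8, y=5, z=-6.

X: cycles through -8, 2, 9, -8 every 4 steps. Step 13 lands at position 1 of the cycle → 2.
Y: linear, +3 per step → 44 at step 13.
Z: linear, +1 per step → 7 at step 13.

x=2, y=44, z=7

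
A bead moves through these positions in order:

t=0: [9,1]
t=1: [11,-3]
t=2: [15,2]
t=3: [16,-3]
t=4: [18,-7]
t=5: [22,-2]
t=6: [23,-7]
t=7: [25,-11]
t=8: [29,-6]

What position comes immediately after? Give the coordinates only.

Step-to-step displacements: [+2,-4], [+4,+5], [+1,-5], [+2,-4], [+4,+5], [+1,-5], [+2,-4], [+4,+5] — a repeating cycle of length 3.
step 9: apply [+1,-5] → [30,-11]

[30,-11]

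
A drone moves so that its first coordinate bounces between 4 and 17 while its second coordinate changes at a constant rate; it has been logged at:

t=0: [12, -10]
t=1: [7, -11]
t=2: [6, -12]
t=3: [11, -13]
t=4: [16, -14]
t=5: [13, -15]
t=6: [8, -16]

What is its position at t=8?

[10, -18]

The first coordinate reflects between 4 and 17, moving 5 per step.
  step 7: 8 → 5
  step 8: 5 → 10
The second coordinate changes by -1 each step: at step 8 it is -18.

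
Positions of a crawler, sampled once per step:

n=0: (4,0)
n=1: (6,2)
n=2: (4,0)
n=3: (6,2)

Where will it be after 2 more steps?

The jumps are (+2,+2), (-2,-2), (+2,+2) — a geometric progression with ratio -1.
step 4: (6,2) + (-2,-2) → (4,0)
step 5: (4,0) + (+2,+2) → (6,2)

(6,2)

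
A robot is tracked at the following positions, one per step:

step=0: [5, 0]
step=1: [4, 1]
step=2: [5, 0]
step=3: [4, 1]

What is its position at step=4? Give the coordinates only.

[5, 0]

Consecutive displacements [-1, +1], [+1, -1], [-1, +1] scale by a factor of -1 each step.
step 4: [4, 1] + [+1, -1] → [5, 0]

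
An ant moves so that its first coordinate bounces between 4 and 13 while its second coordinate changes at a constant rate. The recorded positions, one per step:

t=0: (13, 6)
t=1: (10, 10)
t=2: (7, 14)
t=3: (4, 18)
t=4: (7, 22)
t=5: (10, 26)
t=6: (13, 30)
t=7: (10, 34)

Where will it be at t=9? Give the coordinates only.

(4, 42)

The first coordinate travels 3 per step and bounces off the walls at 4 and 13.
  step 8: 10 → 7
  step 9: 7 → 4
The second coordinate changes by +4 each step: at step 9 it is 42.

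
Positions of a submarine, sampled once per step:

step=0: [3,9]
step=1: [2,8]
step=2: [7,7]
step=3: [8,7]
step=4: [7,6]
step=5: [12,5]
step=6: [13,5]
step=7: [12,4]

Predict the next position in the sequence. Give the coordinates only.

[17,3]

Step-to-step displacements: [-1,-1], [+5,-1], [+1,+0], [-1,-1], [+5,-1], [+1,+0], [-1,-1] — a repeating cycle of length 3.
step 8: apply [+5,-1] → [17,3]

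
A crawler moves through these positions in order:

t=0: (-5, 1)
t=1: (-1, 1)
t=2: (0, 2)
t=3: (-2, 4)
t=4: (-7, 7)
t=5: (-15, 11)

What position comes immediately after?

(-26, 16)

Taking differences between consecutive positions: (+4, +0), (+1, +1), (-2, +2), (-5, +3), (-8, +4). These grow by (-3, +1) each step.
step 6: (-15, 11) + (-11, +5) → (-26, 16)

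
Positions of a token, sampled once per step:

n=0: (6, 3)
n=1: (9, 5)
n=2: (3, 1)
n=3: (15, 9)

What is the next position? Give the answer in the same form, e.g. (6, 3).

Consecutive displacements (+3, +2), (-6, -4), (+12, +8) scale by a factor of -2 each step.
step 4: (15, 9) + (-24, -16) → (-9, -7)

(-9, -7)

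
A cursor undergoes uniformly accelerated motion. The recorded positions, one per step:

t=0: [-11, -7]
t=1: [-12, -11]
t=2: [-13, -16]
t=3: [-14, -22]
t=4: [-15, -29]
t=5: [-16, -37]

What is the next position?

[-17, -46]

Taking differences between consecutive positions: [-1, -4], [-1, -5], [-1, -6], [-1, -7], [-1, -8]. These grow by [+0, -1] each step.
step 6: [-16, -37] + [-1, -9] → [-17, -46]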